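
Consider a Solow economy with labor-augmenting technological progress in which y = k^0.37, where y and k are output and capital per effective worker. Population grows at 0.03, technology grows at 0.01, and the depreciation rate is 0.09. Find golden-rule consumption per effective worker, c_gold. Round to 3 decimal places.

c_gold ≈ 1.164

Capital per effective worker breaks even when investment replaces (n + g + δ)·k; here n + g + δ = 0.13.
Golden rule sets MPK = n+g+δ: 0.37·k^(0.37−1) = 0.13, so k_gold = (0.37/0.13)^(1/0.63) ≈ 5.2607.
y_gold = 5.2607^0.37 ≈ 1.8484.
c_gold = y_gold − (n+g+δ)·k_gold = 1.8484 − 0.13·5.2607 ≈ 1.1645.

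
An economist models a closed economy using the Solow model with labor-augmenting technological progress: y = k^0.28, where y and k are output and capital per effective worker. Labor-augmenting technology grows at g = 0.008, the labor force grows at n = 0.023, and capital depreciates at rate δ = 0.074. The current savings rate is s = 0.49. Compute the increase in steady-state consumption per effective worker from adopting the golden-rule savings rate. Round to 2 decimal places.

Δc ≈ 0.13

Capital per effective worker breaks even when investment replaces (n + g + δ)·k; here n + g + δ = 0.105.
Current steady state (s = 0.49): k* = (0.49/0.105)^(1/0.72) ≈ 8.4952, y* = 8.4952^0.28 ≈ 1.8204, c* = (1−0.49)·1.8204 ≈ 0.9284.
Setting f'(k) = n+g+δ gives 0.28·k^(0.28−1) = 0.105, hence k_gold = (0.28/0.105)^(1/0.72) ≈ 3.9050.
y_gold = 3.9050^0.28 ≈ 1.4644, c_gold = y_gold − 0.105·k_gold ≈ 1.0544.
Gain: Δc = 1.0544 − 0.9284 ≈ 0.1259.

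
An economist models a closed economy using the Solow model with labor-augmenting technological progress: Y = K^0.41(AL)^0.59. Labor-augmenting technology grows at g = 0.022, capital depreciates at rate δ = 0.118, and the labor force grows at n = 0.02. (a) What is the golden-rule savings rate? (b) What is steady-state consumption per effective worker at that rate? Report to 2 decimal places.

The effective depreciation rate is n + g + δ = 0.02 + 0.022 + 0.118 = 0.16.
For Cobb-Douglas, s_gold equals capital's share: s_gold = 0.41.
Maximizing c = f(k) − (n+g+δ)·k gives f'(k) = n+g+δ, i.e. 0.41·k^(0.41−1) = 0.16, so k_gold = (0.41/0.16)^(1/0.59) ≈ 4.9278.
y_gold = 4.9278^0.41 ≈ 1.9230; c_gold = (1−0.41)·y_gold ≈ 1.1346.

(a) s_gold = 0.41; (b) c_gold ≈ 1.13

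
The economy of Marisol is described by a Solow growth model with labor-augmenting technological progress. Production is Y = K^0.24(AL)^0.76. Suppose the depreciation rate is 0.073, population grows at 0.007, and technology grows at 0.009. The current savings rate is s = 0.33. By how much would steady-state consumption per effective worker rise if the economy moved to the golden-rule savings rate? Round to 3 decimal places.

Δc ≈ 0.026

Break-even investment rate: n + g + δ = 0.007 + 0.009 + 0.073 = 0.089.
Current steady state (s = 0.33): k* = (0.33/0.089)^(1/0.76) ≈ 5.6085, y* = 5.6085^0.24 ≈ 1.5126, c* = (1−0.33)·1.5126 ≈ 1.0134.
At the golden rule the marginal product of capital equals n+g+δ: 0.24·k^(0.24−1) = 0.089. Solving, k_gold = (0.24/0.089)^(1/0.76) ≈ 3.6887.
y_gold = 3.6887^0.24 ≈ 1.3679, c_gold = y_gold − 0.089·k_gold ≈ 1.0396.
Gain: Δc = 1.0396 − 1.0134 ≈ 0.0262.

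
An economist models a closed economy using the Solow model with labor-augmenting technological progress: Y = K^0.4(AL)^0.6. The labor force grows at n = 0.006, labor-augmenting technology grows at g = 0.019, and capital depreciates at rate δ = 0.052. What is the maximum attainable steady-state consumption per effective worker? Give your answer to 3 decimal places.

n + g + δ = 0.006 + 0.019 + 0.052 = 0.077.
At the golden rule the marginal product of capital equals n+g+δ: 0.4·k^(0.4−1) = 0.077. Solving, k_gold = (0.4/0.077)^(1/0.6) ≈ 15.5817.
y_gold = 15.5817^0.4 ≈ 2.9995.
c_gold = y_gold − (n+g+δ)·k_gold = 2.9995 − 0.077·15.5817 ≈ 1.7997.

c_gold ≈ 1.800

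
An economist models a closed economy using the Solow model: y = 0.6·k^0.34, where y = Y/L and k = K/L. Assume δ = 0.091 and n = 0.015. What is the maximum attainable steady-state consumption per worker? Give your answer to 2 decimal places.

The effective depreciation rate is n + δ = 0.015 + 0.091 = 0.106.
At the golden rule the marginal product of capital equals n+δ: 0.34·0.6·k^(0.34−1) = 0.106. Solving, k_gold = (0.34·0.6/0.106)^(1/0.66) ≈ 2.6965.
y_gold = 0.6·2.6965^0.34 ≈ 0.8407.
c_gold = y_gold − (n+δ)·k_gold = 0.8407 − 0.106·2.6965 ≈ 0.5548.

c_gold ≈ 0.55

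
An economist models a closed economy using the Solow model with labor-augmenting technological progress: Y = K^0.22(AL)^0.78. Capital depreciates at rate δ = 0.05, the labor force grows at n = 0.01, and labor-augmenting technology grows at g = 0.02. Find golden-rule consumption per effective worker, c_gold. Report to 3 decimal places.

c_gold ≈ 1.038

The effective depreciation rate is n + g + δ = 0.01 + 0.02 + 0.05 = 0.08.
At the golden rule the marginal product of capital equals n+g+δ: 0.22·k^(0.22−1) = 0.08. Solving, k_gold = (0.22/0.08)^(1/0.78) ≈ 3.6580.
y_gold = 3.6580^0.22 ≈ 1.3302.
c_gold = y_gold − (n+g+δ)·k_gold = 1.3302 − 0.08·3.6580 ≈ 1.0375.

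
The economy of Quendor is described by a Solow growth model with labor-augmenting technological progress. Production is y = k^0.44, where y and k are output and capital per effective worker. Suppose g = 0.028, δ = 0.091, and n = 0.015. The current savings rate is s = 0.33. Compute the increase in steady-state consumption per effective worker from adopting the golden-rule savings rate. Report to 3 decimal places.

Δc ≈ 0.065

Capital per effective worker breaks even when investment replaces (n + g + δ)·k; here n + g + δ = 0.134.
Current steady state (s = 0.33): k* = (0.33/0.134)^(1/0.56) ≈ 4.9997, y* = 4.9997^0.44 ≈ 2.0302, c* = (1−0.33)·2.0302 ≈ 1.3602.
Golden rule sets MPK = n+g+δ: 0.44·k^(0.44−1) = 0.134, so k_gold = (0.44/0.134)^(1/0.56) ≈ 8.3570.
y_gold = 8.3570^0.44 ≈ 2.5451, c_gold = y_gold − 0.134·k_gold ≈ 1.4252.
Gain: Δc = 1.4252 − 1.3602 ≈ 0.0650.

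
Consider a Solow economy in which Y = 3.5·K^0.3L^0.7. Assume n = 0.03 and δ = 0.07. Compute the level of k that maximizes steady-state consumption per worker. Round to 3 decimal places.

k_gold ≈ 28.764

n + δ = 0.03 + 0.07 = 0.1.
Setting f'(k) = n+δ gives 0.3·3.5·k^(0.3−1) = 0.1, hence k_gold = (0.3·3.5/0.1)^(1/0.7) ≈ 28.7635.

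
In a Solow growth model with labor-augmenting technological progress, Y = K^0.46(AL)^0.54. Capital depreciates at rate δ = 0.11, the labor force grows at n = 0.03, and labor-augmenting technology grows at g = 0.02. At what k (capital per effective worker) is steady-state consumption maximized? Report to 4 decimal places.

k_gold ≈ 7.0685

n + g + δ = 0.03 + 0.02 + 0.11 = 0.16.
Setting f'(k) = n+g+δ gives 0.46·k^(0.46−1) = 0.16, hence k_gold = (0.46/0.16)^(1/0.54) ≈ 7.0685.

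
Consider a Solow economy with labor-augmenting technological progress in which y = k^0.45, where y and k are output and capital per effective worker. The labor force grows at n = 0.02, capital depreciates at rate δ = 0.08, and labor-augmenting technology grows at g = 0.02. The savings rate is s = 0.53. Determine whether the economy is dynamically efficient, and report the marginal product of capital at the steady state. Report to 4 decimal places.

Capital per effective worker breaks even when investment replaces (n + g + δ)·k; here n + g + δ = 0.12.
Steady-state k*: s·k^0.45 = 0.12·k gives k* = (0.53/0.12)^(1/0.55) ≈ 14.8902.
MPK = 0.45·14.8902^(-0.55) ≈ 0.1019.
MPK < n+g+δ = 0.12, so the economy is dynamically inefficient (over-saving).

dynamically inefficient; MPK ≈ 0.1019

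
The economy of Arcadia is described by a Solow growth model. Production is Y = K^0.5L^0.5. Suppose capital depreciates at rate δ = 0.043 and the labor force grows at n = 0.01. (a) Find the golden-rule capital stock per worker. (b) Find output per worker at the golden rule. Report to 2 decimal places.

(a) k_gold ≈ 89.00; (b) y_gold ≈ 9.43

Capital per worker breaks even when investment replaces (n + δ)·k; here n + δ = 0.053.
Setting f'(k) = n+δ gives 0.5·k^(0.5−1) = 0.053, hence k_gold = (0.5/0.053)^(1/0.5) ≈ 88.9996.
y_gold = 88.9996^0.5 ≈ 9.4340.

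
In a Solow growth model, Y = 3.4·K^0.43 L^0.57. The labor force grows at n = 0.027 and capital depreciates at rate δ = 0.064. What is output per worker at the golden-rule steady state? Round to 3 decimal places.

y_gold ≈ 27.618

Break-even investment rate: n + δ = 0.027 + 0.064 = 0.091.
Golden rule sets MPK = n+δ: 0.43·3.4·k^(0.43−1) = 0.091, so k_gold = (0.43·3.4/0.091)^(1/0.57) ≈ 130.5042.
Output: y_gold = 3.4·k_gold^0.43 = 3.4·130.5042^0.43 ≈ 27.6183.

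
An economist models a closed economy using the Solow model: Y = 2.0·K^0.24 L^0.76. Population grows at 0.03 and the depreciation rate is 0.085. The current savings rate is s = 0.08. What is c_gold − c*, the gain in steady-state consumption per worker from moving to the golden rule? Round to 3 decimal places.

Δc ≈ 0.344

Break-even investment rate: n + δ = 0.03 + 0.085 = 0.115.
Current steady state (s = 0.08): k* = (0.08·2.0/0.115)^(1/0.76) ≈ 1.5442, y* = 2.0·1.5442^0.24 ≈ 2.2198, c* = (1−0.08)·2.2198 ≈ 2.0423.
Setting f'(k) = n+δ gives 0.24·2.0·k^(0.24−1) = 0.115, hence k_gold = (0.24·2.0/0.115)^(1/0.76) ≈ 6.5540.
y_gold = 2.0·6.5540^0.24 ≈ 3.1404, c_gold = y_gold − 0.115·k_gold ≈ 2.3867.
Gain: Δc = 2.3867 − 2.0423 ≈ 0.3445.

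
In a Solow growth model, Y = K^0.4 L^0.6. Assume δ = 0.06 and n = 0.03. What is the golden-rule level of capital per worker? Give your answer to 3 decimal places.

Capital per worker breaks even when investment replaces (n + δ)·k; here n + δ = 0.09.
Setting f'(k) = n+δ gives 0.4·k^(0.4−1) = 0.09, hence k_gold = (0.4/0.09)^(1/0.6) ≈ 12.0142.

k_gold ≈ 12.014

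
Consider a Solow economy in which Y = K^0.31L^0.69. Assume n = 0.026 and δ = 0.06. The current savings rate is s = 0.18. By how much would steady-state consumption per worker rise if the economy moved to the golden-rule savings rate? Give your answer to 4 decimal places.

n + δ = 0.026 + 0.06 = 0.086.
Current steady state (s = 0.18): k* = (0.18/0.086)^(1/0.69) ≈ 2.9167, y* = 2.9167^0.31 ≈ 1.3935, c* = (1−0.18)·1.3935 ≈ 1.1427.
Golden rule sets MPK = n+δ: 0.31·k^(0.31−1) = 0.086, so k_gold = (0.31/0.086)^(1/0.69) ≈ 6.4128.
y_gold = 6.4128^0.31 ≈ 1.7790, c_gold = y_gold − 0.086·k_gold ≈ 1.2275.
Gain: Δc = 1.2275 − 1.1427 ≈ 0.0848.

Δc ≈ 0.0848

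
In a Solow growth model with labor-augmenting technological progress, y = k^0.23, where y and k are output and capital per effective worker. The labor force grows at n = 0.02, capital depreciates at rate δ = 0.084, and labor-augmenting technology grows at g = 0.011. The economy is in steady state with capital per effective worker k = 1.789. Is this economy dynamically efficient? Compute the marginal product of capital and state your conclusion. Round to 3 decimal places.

Break-even investment rate: n + g + δ = 0.02 + 0.011 + 0.084 = 0.115.
MPK = 0.23·k^(0.23−1) = 0.23·1.789^(-0.77) ≈ 0.1470.
MPK > 0.115, so the economy is dynamically efficient (under-saving).

dynamically efficient; MPK ≈ 0.147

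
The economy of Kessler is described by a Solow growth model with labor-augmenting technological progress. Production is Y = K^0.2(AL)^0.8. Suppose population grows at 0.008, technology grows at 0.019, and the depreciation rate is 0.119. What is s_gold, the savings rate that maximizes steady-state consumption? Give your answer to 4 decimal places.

Capital per effective worker breaks even when investment replaces (n + g + δ)·k; here n + g + δ = 0.146.
At the golden rule MPK = n+g+δ, and in any Cobb-Douglas steady state s = (n+g+δ)·k/y = MPK·k/y = capital's share 0.2.

s_gold = 0.2000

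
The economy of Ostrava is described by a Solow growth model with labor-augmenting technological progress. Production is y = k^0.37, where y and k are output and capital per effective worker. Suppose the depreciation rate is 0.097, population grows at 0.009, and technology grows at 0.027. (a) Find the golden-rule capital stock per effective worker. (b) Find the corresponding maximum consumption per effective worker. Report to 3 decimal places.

(a) k_gold ≈ 5.074; (b) c_gold ≈ 1.149

The effective depreciation rate is n + g + δ = 0.009 + 0.027 + 0.097 = 0.133.
Golden rule sets MPK = n+g+δ: 0.37·k^(0.37−1) = 0.133, so k_gold = (0.37/0.133)^(1/0.63) ≈ 5.0736.
y_gold = 5.0736^0.37 ≈ 1.8238; c_gold = y_gold − 0.133·k_gold ≈ 1.1490.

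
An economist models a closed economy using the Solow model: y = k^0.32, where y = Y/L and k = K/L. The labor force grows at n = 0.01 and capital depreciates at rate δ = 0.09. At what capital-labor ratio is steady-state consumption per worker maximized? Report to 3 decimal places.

k_gold ≈ 5.532

n + δ = 0.01 + 0.09 = 0.1.
Setting f'(k) = n+δ gives 0.32·k^(0.32−1) = 0.1, hence k_gold = (0.32/0.1)^(1/0.68) ≈ 5.5318.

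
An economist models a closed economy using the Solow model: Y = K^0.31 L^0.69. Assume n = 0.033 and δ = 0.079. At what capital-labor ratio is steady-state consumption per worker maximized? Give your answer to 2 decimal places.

k_gold ≈ 4.37

The effective depreciation rate is n + δ = 0.033 + 0.079 = 0.112.
Golden rule sets MPK = n+δ: 0.31·k^(0.31−1) = 0.112, so k_gold = (0.31/0.112)^(1/0.69) ≈ 4.3731.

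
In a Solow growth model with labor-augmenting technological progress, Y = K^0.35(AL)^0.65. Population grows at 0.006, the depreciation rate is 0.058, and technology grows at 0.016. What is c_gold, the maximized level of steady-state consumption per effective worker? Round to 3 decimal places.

c_gold ≈ 1.439

n + g + δ = 0.006 + 0.016 + 0.058 = 0.08.
Golden rule sets MPK = n+g+δ: 0.35·k^(0.35−1) = 0.08, so k_gold = (0.35/0.08)^(1/0.65) ≈ 9.6855.
y_gold = 9.6855^0.35 ≈ 2.2138.
c_gold = y_gold − (n+g+δ)·k_gold = 2.2138 − 0.08·9.6855 ≈ 1.4390.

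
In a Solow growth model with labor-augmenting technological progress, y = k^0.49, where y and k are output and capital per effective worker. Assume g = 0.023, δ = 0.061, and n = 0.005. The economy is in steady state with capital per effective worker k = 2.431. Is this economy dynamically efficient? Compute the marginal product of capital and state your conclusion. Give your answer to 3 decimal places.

dynamically efficient; MPK ≈ 0.311

Capital per effective worker breaks even when investment replaces (n + g + δ)·k; here n + g + δ = 0.089.
MPK = 0.49·k^(0.49−1) = 0.49·2.431^(-0.51) ≈ 0.3115.
MPK > 0.089, so the economy is dynamically efficient (under-saving).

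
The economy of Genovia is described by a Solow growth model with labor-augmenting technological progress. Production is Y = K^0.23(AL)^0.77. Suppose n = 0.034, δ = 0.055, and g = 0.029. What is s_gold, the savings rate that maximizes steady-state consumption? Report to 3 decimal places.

n + g + δ = 0.034 + 0.029 + 0.055 = 0.118.
At the golden rule MPK = n+g+δ, and in any Cobb-Douglas steady state s = (n+g+δ)·k/y = MPK·k/y = capital's share 0.23.

s_gold = 0.230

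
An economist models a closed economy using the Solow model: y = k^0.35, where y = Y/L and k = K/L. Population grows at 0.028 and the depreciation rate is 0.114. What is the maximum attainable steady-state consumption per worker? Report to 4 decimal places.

c_gold ≈ 1.0565

The effective depreciation rate is n + δ = 0.028 + 0.114 = 0.142.
Maximizing c = f(k) − (n+δ)·k gives f'(k) = n+δ, i.e. 0.35·k^(0.35−1) = 0.142, so k_gold = (0.35/0.142)^(1/0.65) ≈ 4.0062.
y_gold = 4.0062^0.35 ≈ 1.6254.
c_gold = y_gold − (n+δ)·k_gold = 1.6254 − 0.142·4.0062 ≈ 1.0565.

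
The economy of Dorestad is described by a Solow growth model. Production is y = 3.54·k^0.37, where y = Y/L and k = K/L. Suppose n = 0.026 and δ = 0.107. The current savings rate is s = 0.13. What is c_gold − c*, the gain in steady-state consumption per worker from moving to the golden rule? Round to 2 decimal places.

Δc ≈ 2.16

n + δ = 0.026 + 0.107 = 0.133.
Current steady state (s = 0.13): k* = (0.13·3.54/0.133)^(1/0.63) ≈ 7.1731, y* = 3.54·7.1731^0.37 ≈ 7.3386, c* = (1−0.13)·7.3386 ≈ 6.3846.
Golden rule sets MPK = n+δ: 0.37·3.54·k^(0.37−1) = 0.133, so k_gold = (0.37·3.54/0.133)^(1/0.63) ≈ 37.7356.
y_gold = 3.54·37.7356^0.37 ≈ 13.5644, c_gold = y_gold − 0.133·k_gold ≈ 8.5456.
Gain: Δc = 8.5456 − 6.3846 ≈ 2.1610.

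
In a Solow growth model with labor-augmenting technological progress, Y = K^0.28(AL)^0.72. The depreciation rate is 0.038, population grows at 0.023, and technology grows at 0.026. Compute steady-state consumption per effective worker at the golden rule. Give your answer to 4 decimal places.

c_gold ≈ 1.1344

Break-even investment rate: n + g + δ = 0.023 + 0.026 + 0.038 = 0.087.
Setting f'(k) = n+g+δ gives 0.28·k^(0.28−1) = 0.087, hence k_gold = (0.28/0.087)^(1/0.72) ≈ 5.0705.
y_gold = 5.0705^0.28 ≈ 1.5755.
c_gold = y_gold − (n+g+δ)·k_gold = 1.5755 − 0.087·5.0705 ≈ 1.1344.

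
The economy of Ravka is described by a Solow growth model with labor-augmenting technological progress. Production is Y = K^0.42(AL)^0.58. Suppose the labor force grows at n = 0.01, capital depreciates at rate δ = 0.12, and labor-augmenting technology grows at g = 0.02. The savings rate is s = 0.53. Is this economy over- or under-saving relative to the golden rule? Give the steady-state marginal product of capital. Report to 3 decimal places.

The effective depreciation rate is n + g + δ = 0.01 + 0.02 + 0.12 = 0.15.
Steady-state k*: s·k^0.42 = 0.15·k gives k* = (0.53/0.15)^(1/0.58) ≈ 8.8134.
MPK = 0.42·8.8134^(-0.58) ≈ 0.1189.
MPK < n+g+δ = 0.15, so the economy is dynamically inefficient (over-saving).

over-saving; MPK ≈ 0.119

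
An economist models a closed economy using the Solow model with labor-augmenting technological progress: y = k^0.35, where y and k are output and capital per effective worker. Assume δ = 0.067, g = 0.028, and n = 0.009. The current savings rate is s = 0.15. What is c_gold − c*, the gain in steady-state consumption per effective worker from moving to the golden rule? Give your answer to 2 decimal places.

Break-even investment rate: n + g + δ = 0.009 + 0.028 + 0.067 = 0.104.
Current steady state (s = 0.15): k* = (0.15/0.104)^(1/0.65) ≈ 1.7567, y* = 1.7567^0.35 ≈ 1.2180, c* = (1−0.15)·1.2180 ≈ 1.0353.
Setting f'(k) = n+g+δ gives 0.35·k^(0.35−1) = 0.104, hence k_gold = (0.35/0.104)^(1/0.65) ≈ 6.4688.
y_gold = 6.4688^0.35 ≈ 1.9222, c_gold = y_gold − 0.104·k_gold ≈ 1.2494.
Gain: Δc = 1.2494 − 1.0353 ≈ 0.2141.

Δc ≈ 0.21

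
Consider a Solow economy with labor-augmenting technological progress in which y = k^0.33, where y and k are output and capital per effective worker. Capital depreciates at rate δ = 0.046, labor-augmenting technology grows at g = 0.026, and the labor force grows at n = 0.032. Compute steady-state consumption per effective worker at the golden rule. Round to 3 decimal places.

Break-even investment rate: n + g + δ = 0.032 + 0.026 + 0.046 = 0.104.
Golden rule sets MPK = n+g+δ: 0.33·k^(0.33−1) = 0.104, so k_gold = (0.33/0.104)^(1/0.67) ≈ 5.6037.
y_gold = 5.6037^0.33 ≈ 1.7660.
c_gold = y_gold − (n+g+δ)·k_gold = 1.7660 − 0.104·5.6037 ≈ 1.1832.

c_gold ≈ 1.183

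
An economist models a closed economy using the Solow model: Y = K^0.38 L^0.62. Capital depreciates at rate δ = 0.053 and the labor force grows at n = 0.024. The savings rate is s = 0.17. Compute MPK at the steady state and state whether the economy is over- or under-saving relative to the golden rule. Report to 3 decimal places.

under-saving; MPK ≈ 0.172

n + δ = 0.024 + 0.053 = 0.077.
Steady-state k*: s·k^0.38 = 0.077·k gives k* = (0.17/0.077)^(1/0.62) ≈ 3.5873.
MPK = 0.38·3.5873^(-0.62) ≈ 0.1721.
MPK > n+δ = 0.077, so the economy is dynamically efficient (under-saving).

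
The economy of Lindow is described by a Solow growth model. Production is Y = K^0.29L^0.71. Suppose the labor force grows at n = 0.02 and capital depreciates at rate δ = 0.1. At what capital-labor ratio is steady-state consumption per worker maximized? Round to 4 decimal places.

k_gold ≈ 3.4653

Capital per worker breaks even when investment replaces (n + δ)·k; here n + δ = 0.12.
At the golden rule the marginal product of capital equals n+δ: 0.29·k^(0.29−1) = 0.12. Solving, k_gold = (0.29/0.12)^(1/0.71) ≈ 3.4653.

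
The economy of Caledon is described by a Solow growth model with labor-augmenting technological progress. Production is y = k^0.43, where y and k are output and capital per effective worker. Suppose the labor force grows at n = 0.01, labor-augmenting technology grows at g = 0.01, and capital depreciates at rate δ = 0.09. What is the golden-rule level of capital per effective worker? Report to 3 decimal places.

k_gold ≈ 10.933

Break-even investment rate: n + g + δ = 0.01 + 0.01 + 0.09 = 0.11.
Setting f'(k) = n+g+δ gives 0.43·k^(0.43−1) = 0.11, hence k_gold = (0.43/0.11)^(1/0.57) ≈ 10.9328.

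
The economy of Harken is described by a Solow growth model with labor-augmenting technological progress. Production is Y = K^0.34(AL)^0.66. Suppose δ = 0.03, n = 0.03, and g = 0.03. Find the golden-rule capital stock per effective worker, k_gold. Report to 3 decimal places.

Capital per effective worker breaks even when investment replaces (n + g + δ)·k; here n + g + δ = 0.09.
Setting f'(k) = n+g+δ gives 0.34·k^(0.34−1) = 0.09, hence k_gold = (0.34/0.09)^(1/0.66) ≈ 7.4920.

k_gold ≈ 7.492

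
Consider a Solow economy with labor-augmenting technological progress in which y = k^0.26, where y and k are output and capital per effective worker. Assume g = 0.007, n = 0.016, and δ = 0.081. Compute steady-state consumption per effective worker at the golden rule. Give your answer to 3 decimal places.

n + g + δ = 0.016 + 0.007 + 0.081 = 0.104.
Golden rule sets MPK = n+g+δ: 0.26·k^(0.26−1) = 0.104, so k_gold = (0.26/0.104)^(1/0.74) ≈ 3.4495.
y_gold = 3.4495^0.26 ≈ 1.3798.
c_gold = y_gold − (n+g+δ)·k_gold = 1.3798 − 0.104·3.4495 ≈ 1.0211.

c_gold ≈ 1.021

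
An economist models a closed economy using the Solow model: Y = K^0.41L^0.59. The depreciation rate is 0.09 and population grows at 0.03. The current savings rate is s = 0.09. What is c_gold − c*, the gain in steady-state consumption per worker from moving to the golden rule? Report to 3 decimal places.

Δc ≈ 0.641

n + δ = 0.03 + 0.09 = 0.12.
Current steady state (s = 0.09): k* = (0.09/0.12)^(1/0.59) ≈ 0.6141, y* = 0.6141^0.41 ≈ 0.8188, c* = (1−0.09)·0.8188 ≈ 0.7451.
Setting f'(k) = n+δ gives 0.41·k^(0.41−1) = 0.12, hence k_gold = (0.41/0.12)^(1/0.59) ≈ 8.0244.
y_gold = 8.0244^0.41 ≈ 2.3486, c_gold = y_gold − 0.12·k_gold ≈ 1.3857.
Gain: Δc = 1.3857 − 0.7451 ≈ 0.6406.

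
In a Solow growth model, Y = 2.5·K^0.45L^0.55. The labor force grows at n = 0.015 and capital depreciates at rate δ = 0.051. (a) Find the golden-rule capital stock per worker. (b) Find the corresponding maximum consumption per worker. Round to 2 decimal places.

(a) k_gold ≈ 173.50; (b) c_gold ≈ 14.00

Break-even investment rate: n + δ = 0.015 + 0.051 = 0.066.
Setting f'(k) = n+δ gives 0.45·2.5·k^(0.45−1) = 0.066, hence k_gold = (0.45·2.5/0.066)^(1/0.55) ≈ 173.4955.
y_gold = 2.5·173.4955^0.45 ≈ 25.4460; c_gold = y_gold − 0.066·k_gold ≈ 13.9953.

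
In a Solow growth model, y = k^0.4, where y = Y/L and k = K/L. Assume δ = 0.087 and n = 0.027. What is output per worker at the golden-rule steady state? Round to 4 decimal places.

y_gold ≈ 2.3091

n + δ = 0.027 + 0.087 = 0.114.
Golden rule sets MPK = n+δ: 0.4·k^(0.4−1) = 0.114, so k_gold = (0.4/0.114)^(1/0.6) ≈ 8.1020.
Output: y_gold = k_gold^0.4 = 8.1020^0.4 ≈ 2.3091.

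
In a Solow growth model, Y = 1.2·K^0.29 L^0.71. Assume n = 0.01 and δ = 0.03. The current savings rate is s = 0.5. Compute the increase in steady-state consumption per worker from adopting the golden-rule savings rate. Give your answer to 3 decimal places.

n + δ = 0.01 + 0.03 = 0.04.
Current steady state (s = 0.5): k* = (0.5·1.2/0.04)^(1/0.71) ≈ 45.3384, y* = 1.2·45.3384^0.29 ≈ 3.6271, c* = (1−0.5)·3.6271 ≈ 1.8135.
At the golden rule the marginal product of capital equals n+δ: 0.29·1.2·k^(0.29−1) = 0.04. Solving, k_gold = (0.29·1.2/0.04)^(1/0.71) ≈ 21.0507.
y_gold = 1.2·21.0507^0.29 ≈ 2.9035, c_gold = y_gold − 0.04·k_gold ≈ 2.0615.
Gain: Δc = 2.0615 − 1.8135 ≈ 0.2480.

Δc ≈ 0.248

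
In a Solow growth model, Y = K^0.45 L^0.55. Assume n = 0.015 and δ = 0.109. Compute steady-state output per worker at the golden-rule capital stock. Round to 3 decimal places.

y_gold ≈ 2.871

Capital per worker breaks even when investment replaces (n + δ)·k; here n + δ = 0.124.
Golden rule sets MPK = n+δ: 0.45·k^(0.45−1) = 0.124, so k_gold = (0.45/0.124)^(1/0.55) ≈ 10.4184.
Output: y_gold = k_gold^0.45 = 10.4184^0.45 ≈ 2.8709.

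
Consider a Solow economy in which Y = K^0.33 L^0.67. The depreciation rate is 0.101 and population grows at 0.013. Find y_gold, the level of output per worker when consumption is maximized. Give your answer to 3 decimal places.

y_gold ≈ 1.688

Capital per worker breaks even when investment replaces (n + δ)·k; here n + δ = 0.114.
Setting f'(k) = n+δ gives 0.33·k^(0.33−1) = 0.114, hence k_gold = (0.33/0.114)^(1/0.67) ≈ 4.8862.
Output: y_gold = k_gold^0.33 = 4.8862^0.33 ≈ 1.6880.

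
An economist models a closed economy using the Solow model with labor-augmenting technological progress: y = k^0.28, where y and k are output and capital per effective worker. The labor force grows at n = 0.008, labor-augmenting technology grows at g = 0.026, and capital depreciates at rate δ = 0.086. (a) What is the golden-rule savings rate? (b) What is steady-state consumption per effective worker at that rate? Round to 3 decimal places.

(a) s_gold = 0.280; (b) c_gold ≈ 1.001

Break-even investment rate: n + g + δ = 0.008 + 0.026 + 0.086 = 0.12.
For Cobb-Douglas, s_gold equals capital's share: s_gold = 0.28.
Maximizing c = f(k) − (n+g+δ)·k gives f'(k) = n+g+δ, i.e. 0.28·k^(0.28−1) = 0.12, so k_gold = (0.28/0.12)^(1/0.72) ≈ 3.2440.
y_gold = 3.2440^0.28 ≈ 1.3903; c_gold = (1−0.28)·y_gold ≈ 1.0010.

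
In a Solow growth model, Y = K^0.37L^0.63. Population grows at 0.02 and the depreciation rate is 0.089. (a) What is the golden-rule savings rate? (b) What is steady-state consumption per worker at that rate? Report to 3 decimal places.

The effective depreciation rate is n + δ = 0.02 + 0.089 = 0.109.
For Cobb-Douglas, s_gold equals capital's share: s_gold = 0.37.
Maximizing c = f(k) − (n+δ)·k gives f'(k) = n+δ, i.e. 0.37·k^(0.37−1) = 0.109, so k_gold = (0.37/0.109)^(1/0.63) ≈ 6.9583.
y_gold = 6.9583^0.37 ≈ 2.0499; c_gold = (1−0.37)·y_gold ≈ 1.2914.

(a) s_gold = 0.370; (b) c_gold ≈ 1.291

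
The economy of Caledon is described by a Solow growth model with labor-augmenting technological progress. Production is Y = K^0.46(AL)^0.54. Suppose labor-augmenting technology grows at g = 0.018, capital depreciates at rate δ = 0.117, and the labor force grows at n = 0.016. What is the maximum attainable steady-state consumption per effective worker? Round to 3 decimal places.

c_gold ≈ 1.395

n + g + δ = 0.016 + 0.018 + 0.117 = 0.151.
Setting f'(k) = n+g+δ gives 0.46·k^(0.46−1) = 0.151, hence k_gold = (0.46/0.151)^(1/0.54) ≈ 7.8685.
y_gold = 7.8685^0.46 ≈ 2.5829.
c_gold = y_gold − (n+g+δ)·k_gold = 2.5829 − 0.151·7.8685 ≈ 1.3948.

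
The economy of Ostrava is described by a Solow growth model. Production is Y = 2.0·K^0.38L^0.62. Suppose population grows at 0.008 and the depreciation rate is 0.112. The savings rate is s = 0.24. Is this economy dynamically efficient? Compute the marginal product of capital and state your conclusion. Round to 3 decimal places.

dynamically efficient; MPK ≈ 0.190

The effective depreciation rate is n + δ = 0.008 + 0.112 = 0.12.
Steady-state k*: s·A·k^0.38 = 0.12·k gives k* = (0.24·2.0/0.12)^(1/0.62) ≈ 9.3554.
MPK = 0.38·2.0·9.3554^(-0.62) ≈ 0.1900.
MPK > n+δ = 0.12, so the economy is dynamically efficient (under-saving).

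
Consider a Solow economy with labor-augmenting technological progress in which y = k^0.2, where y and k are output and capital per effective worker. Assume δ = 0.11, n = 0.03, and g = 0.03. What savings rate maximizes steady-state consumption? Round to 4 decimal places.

Capital per effective worker breaks even when investment replaces (n + g + δ)·k; here n + g + δ = 0.17.
At the golden rule MPK = n+g+δ, and in any Cobb-Douglas steady state s = (n+g+δ)·k/y = MPK·k/y = capital's share 0.2.

s_gold = 0.2000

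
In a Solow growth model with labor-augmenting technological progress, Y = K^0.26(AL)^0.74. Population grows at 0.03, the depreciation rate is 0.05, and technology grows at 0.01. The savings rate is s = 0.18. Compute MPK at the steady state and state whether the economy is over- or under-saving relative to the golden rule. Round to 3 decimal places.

under-saving; MPK ≈ 0.130

The effective depreciation rate is n + g + δ = 0.03 + 0.01 + 0.05 = 0.09.
Steady-state k*: s·k^0.26 = 0.09·k gives k* = (0.18/0.09)^(1/0.74) ≈ 2.5515.
MPK = 0.26·2.5515^(-0.74) ≈ 0.1300.
MPK > n+g+δ = 0.09, so the economy is dynamically efficient (under-saving).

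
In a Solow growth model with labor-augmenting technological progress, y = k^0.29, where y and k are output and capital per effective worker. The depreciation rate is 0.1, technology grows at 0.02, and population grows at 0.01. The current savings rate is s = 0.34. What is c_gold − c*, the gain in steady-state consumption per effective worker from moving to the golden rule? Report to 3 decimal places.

Break-even investment rate: n + g + δ = 0.01 + 0.02 + 0.1 = 0.13.
Current steady state (s = 0.34): k* = (0.34/0.13)^(1/0.71) ≈ 3.8733, y* = 3.8733^0.29 ≈ 1.4810, c* = (1−0.34)·1.4810 ≈ 0.9774.
At the golden rule the marginal product of capital equals n+g+δ: 0.29·k^(0.29−1) = 0.13. Solving, k_gold = (0.29/0.13)^(1/0.71) ≈ 3.0959.
y_gold = 3.0959^0.29 ≈ 1.3878, c_gold = y_gold − 0.13·k_gold ≈ 0.9853.
Gain: Δc = 0.9853 − 0.9774 ≈ 0.0079.

Δc ≈ 0.008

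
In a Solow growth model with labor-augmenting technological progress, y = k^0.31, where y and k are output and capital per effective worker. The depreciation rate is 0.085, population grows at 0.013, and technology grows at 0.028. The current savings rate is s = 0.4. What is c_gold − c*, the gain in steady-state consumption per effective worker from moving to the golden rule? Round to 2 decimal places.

Δc ≈ 0.03

n + g + δ = 0.013 + 0.028 + 0.085 = 0.126.
Current steady state (s = 0.4): k* = (0.4/0.126)^(1/0.69) ≈ 5.3344, y* = 5.3344^0.31 ≈ 1.6803, c* = (1−0.4)·1.6803 ≈ 1.0082.
At the golden rule the marginal product of capital equals n+g+δ: 0.31·k^(0.31−1) = 0.126. Solving, k_gold = (0.31/0.126)^(1/0.69) ≈ 3.6868.
y_gold = 3.6868^0.31 ≈ 1.4985, c_gold = y_gold − 0.126·k_gold ≈ 1.0340.
Gain: Δc = 1.0340 − 1.0082 ≈ 0.0258.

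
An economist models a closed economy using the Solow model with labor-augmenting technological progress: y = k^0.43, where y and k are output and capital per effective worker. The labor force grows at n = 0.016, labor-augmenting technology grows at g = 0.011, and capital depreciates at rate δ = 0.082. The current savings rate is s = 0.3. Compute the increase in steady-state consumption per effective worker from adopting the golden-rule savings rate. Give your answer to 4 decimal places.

Capital per effective worker breaks even when investment replaces (n + g + δ)·k; here n + g + δ = 0.109.
Current steady state (s = 0.3): k* = (0.3/0.109)^(1/0.57) ≈ 5.9074, y* = 5.9074^0.43 ≈ 2.1463, c* = (1−0.3)·2.1463 ≈ 1.5024.
Maximizing c = f(k) − (n+g+δ)·k gives f'(k) = n+g+δ, i.e. 0.43·k^(0.43−1) = 0.109, so k_gold = (0.43/0.109)^(1/0.57) ≈ 11.1093.
y_gold = 11.1093^0.43 ≈ 2.8161, c_gold = y_gold − 0.109·k_gold ≈ 1.6052.
Gain: Δc = 1.6052 − 1.5024 ≈ 0.1027.

Δc ≈ 0.1027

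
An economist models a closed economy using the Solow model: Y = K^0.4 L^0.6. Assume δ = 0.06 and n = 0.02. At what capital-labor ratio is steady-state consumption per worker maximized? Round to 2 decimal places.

k_gold ≈ 14.62

Capital per worker breaks even when investment replaces (n + δ)·k; here n + δ = 0.08.
Maximizing c = f(k) − (n+δ)·k gives f'(k) = n+δ, i.e. 0.4·k^(0.4−1) = 0.08, so k_gold = (0.4/0.08)^(1/0.6) ≈ 14.6201.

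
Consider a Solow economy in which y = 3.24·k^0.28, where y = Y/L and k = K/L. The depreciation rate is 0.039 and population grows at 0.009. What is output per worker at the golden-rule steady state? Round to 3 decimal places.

y_gold ≈ 10.161

The effective depreciation rate is n + δ = 0.009 + 0.039 = 0.048.
Maximizing c = f(k) − (n+δ)·k gives f'(k) = n+δ, i.e. 0.28·3.24·k^(0.28−1) = 0.048, so k_gold = (0.28·3.24/0.048)^(1/0.72) ≈ 59.2739.
Output: y_gold = 3.24·k_gold^0.28 = 3.24·59.2739^0.28 ≈ 10.1612.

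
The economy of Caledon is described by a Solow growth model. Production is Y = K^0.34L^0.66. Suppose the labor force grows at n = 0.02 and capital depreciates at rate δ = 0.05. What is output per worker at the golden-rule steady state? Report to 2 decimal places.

Capital per worker breaks even when investment replaces (n + δ)·k; here n + δ = 0.07.
Maximizing c = f(k) − (n+δ)·k gives f'(k) = n+δ, i.e. 0.34·k^(0.34−1) = 0.07, so k_gold = (0.34/0.07)^(1/0.66) ≈ 10.9641.
Output: y_gold = k_gold^0.34 = 10.9641^0.34 ≈ 2.2573.

y_gold ≈ 2.26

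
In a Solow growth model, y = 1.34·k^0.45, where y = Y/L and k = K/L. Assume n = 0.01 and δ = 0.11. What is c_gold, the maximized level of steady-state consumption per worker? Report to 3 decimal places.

c_gold ≈ 2.761

Break-even investment rate: n + δ = 0.01 + 0.11 = 0.12.
At the golden rule the marginal product of capital equals n+δ: 0.45·1.34·k^(0.45−1) = 0.12. Solving, k_gold = (0.45·1.34/0.12)^(1/0.55) ≈ 18.8275.
y_gold = 1.34·18.8275^0.45 ≈ 5.0207.
c_gold = y_gold − (n+δ)·k_gold = 5.0207 − 0.12·18.8275 ≈ 2.7614.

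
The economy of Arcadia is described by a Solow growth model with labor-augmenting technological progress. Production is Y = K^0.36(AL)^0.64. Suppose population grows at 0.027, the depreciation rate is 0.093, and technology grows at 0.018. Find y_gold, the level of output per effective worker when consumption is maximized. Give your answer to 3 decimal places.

y_gold ≈ 1.715

n + g + δ = 0.027 + 0.018 + 0.093 = 0.138.
Maximizing c = f(k) − (n+g+δ)·k gives f'(k) = n+g+δ, i.e. 0.36·k^(0.36−1) = 0.138, so k_gold = (0.36/0.138)^(1/0.64) ≈ 4.4736.
Output: y_gold = k_gold^0.36 = 4.4736^0.36 ≈ 1.7149.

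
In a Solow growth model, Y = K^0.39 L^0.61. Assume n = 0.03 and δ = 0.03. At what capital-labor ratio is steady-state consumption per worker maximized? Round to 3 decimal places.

k_gold ≈ 21.510

Capital per worker breaks even when investment replaces (n + δ)·k; here n + δ = 0.06.
Setting f'(k) = n+δ gives 0.39·k^(0.39−1) = 0.06, hence k_gold = (0.39/0.06)^(1/0.61) ≈ 21.5102.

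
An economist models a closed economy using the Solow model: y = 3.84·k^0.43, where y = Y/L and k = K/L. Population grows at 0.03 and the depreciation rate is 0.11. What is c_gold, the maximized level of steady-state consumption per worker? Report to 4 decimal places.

Capital per worker breaks even when investment replaces (n + δ)·k; here n + δ = 0.14.
Setting f'(k) = n+δ gives 0.43·3.84·k^(0.43−1) = 0.14, hence k_gold = (0.43·3.84/0.14)^(1/0.57) ≈ 75.8797.
y_gold = 3.84·75.8797^0.43 ≈ 24.7050.
c_gold = y_gold − (n+δ)·k_gold = 24.7050 − 0.14·75.8797 ≈ 14.0819.

c_gold ≈ 14.0819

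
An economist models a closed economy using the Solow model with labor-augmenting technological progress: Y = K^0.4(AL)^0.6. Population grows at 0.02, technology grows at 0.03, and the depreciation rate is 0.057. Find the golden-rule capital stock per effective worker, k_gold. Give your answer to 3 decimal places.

n + g + δ = 0.02 + 0.03 + 0.057 = 0.107.
Maximizing c = f(k) − (n+g+δ)·k gives f'(k) = n+g+δ, i.e. 0.4·k^(0.4−1) = 0.107, so k_gold = (0.4/0.107)^(1/0.6) ≈ 9.0045.

k_gold ≈ 9.005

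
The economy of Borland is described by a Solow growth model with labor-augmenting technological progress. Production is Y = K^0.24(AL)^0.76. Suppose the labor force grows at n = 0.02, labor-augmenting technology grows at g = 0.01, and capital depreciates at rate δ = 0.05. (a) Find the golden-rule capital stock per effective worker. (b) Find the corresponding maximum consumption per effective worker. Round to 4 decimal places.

(a) k_gold ≈ 4.2442; (b) c_gold ≈ 1.0752

The effective depreciation rate is n + g + δ = 0.02 + 0.01 + 0.05 = 0.08.
At the golden rule the marginal product of capital equals n+g+δ: 0.24·k^(0.24−1) = 0.08. Solving, k_gold = (0.24/0.08)^(1/0.76) ≈ 4.2442.
y_gold = 4.2442^0.24 ≈ 1.4147; c_gold = y_gold − 0.08·k_gold ≈ 1.0752.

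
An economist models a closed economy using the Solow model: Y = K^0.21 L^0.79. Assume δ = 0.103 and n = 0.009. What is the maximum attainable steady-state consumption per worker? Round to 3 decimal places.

c_gold ≈ 0.934

Break-even investment rate: n + δ = 0.009 + 0.103 = 0.112.
At the golden rule the marginal product of capital equals n+δ: 0.21·k^(0.21−1) = 0.112. Solving, k_gold = (0.21/0.112)^(1/0.79) ≈ 2.2160.
y_gold = 2.2160^0.21 ≈ 1.1819.
c_gold = y_gold − (n+δ)·k_gold = 1.1819 − 0.112·2.2160 ≈ 0.9337.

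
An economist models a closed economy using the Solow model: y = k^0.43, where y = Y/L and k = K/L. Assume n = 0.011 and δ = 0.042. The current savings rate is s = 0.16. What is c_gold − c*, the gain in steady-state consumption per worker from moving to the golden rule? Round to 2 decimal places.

Δc ≈ 0.83

Capital per worker breaks even when investment replaces (n + δ)·k; here n + δ = 0.053.
Current steady state (s = 0.16): k* = (0.16/0.053)^(1/0.57) ≈ 6.9476, y* = 6.9476^0.43 ≈ 2.3014, c* = (1−0.16)·2.3014 ≈ 1.9332.
Maximizing c = f(k) − (n+δ)·k gives f'(k) = n+δ, i.e. 0.43·k^(0.43−1) = 0.053, so k_gold = (0.43/0.053)^(1/0.57) ≈ 39.3618.
y_gold = 39.3618^0.43 ≈ 4.8516, c_gold = y_gold − 0.053·k_gold ≈ 2.7654.
Gain: Δc = 2.7654 − 1.9332 ≈ 0.8322.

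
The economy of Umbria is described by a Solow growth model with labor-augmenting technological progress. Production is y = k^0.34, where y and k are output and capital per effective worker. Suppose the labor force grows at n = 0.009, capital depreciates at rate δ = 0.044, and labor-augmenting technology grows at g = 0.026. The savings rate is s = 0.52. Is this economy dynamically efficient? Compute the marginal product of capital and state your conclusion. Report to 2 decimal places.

n + g + δ = 0.009 + 0.026 + 0.044 = 0.079.
Steady-state k*: s·k^0.34 = 0.079·k gives k* = (0.52/0.079)^(1/0.66) ≈ 17.3766.
MPK = 0.34·17.3766^(-0.66) ≈ 0.0517.
MPK < n+g+δ = 0.079, so the economy is dynamically inefficient (over-saving).

dynamically inefficient; MPK ≈ 0.05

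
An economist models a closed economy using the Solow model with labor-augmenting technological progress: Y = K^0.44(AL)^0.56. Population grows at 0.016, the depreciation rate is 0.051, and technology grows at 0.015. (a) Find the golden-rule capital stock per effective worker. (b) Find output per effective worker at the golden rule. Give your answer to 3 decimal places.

Break-even investment rate: n + g + δ = 0.016 + 0.015 + 0.051 = 0.082.
At the golden rule the marginal product of capital equals n+g+δ: 0.44·k^(0.44−1) = 0.082. Solving, k_gold = (0.44/0.082)^(1/0.56) ≈ 20.0875.
y_gold = 20.0875^0.44 ≈ 3.7436.

(a) k_gold ≈ 20.088; (b) y_gold ≈ 3.744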